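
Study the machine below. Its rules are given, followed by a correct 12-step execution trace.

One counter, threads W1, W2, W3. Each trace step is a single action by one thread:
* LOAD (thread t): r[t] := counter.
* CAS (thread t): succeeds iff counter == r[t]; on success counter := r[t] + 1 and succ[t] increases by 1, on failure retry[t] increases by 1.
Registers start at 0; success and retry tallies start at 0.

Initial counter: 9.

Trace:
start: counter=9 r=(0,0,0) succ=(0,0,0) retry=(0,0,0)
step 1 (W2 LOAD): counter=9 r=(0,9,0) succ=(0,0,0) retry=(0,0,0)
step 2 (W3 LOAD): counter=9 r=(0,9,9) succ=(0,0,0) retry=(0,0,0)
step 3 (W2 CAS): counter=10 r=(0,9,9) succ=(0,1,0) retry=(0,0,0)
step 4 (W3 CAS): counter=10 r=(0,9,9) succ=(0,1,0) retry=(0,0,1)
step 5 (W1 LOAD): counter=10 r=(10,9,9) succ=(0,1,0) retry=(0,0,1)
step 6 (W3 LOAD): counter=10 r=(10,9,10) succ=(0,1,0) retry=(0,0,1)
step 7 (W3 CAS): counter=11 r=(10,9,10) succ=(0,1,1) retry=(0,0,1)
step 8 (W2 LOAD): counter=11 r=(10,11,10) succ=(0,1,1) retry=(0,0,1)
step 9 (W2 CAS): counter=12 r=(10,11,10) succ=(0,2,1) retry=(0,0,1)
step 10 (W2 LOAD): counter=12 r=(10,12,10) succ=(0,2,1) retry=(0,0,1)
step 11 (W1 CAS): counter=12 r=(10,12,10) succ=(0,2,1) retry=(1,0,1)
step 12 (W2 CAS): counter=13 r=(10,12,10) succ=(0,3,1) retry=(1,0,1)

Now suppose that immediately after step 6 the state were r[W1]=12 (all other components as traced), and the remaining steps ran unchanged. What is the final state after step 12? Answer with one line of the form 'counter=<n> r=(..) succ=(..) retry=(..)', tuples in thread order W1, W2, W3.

counter=13 r=(12,12,10) succ=(1,2,1) retry=(0,1,1)

state after step 6 := counter=10 r=(12,9,10) succ=(0,1,0) retry=(0,0,1)
step 7 (W3 CAS): counter=11 r=(12,9,10) succ=(0,1,1) retry=(0,0,1)
step 8 (W2 LOAD): counter=11 r=(12,11,10) succ=(0,1,1) retry=(0,0,1)
step 9 (W2 CAS): counter=12 r=(12,11,10) succ=(0,2,1) retry=(0,0,1)
step 10 (W2 LOAD): counter=12 r=(12,12,10) succ=(0,2,1) retry=(0,0,1)
step 11 (W1 CAS): counter=13 r=(12,12,10) succ=(1,2,1) retry=(0,0,1)
step 12 (W2 CAS): counter=13 r=(12,12,10) succ=(1,2,1) retry=(0,1,1)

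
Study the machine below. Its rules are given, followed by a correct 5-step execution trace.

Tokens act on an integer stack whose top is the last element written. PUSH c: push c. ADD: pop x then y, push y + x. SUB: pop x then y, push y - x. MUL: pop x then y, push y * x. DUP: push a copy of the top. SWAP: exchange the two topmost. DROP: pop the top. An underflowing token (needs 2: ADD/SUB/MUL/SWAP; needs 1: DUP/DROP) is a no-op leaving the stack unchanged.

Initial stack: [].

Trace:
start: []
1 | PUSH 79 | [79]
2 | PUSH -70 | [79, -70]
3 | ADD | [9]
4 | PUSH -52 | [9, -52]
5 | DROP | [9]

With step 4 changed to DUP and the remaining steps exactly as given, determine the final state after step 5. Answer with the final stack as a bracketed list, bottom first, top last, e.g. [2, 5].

[9]

(re-executing from step 4 with the substitution; state before step 4: [9])
4 | DUP | [9, 9]
5 | DROP | [9]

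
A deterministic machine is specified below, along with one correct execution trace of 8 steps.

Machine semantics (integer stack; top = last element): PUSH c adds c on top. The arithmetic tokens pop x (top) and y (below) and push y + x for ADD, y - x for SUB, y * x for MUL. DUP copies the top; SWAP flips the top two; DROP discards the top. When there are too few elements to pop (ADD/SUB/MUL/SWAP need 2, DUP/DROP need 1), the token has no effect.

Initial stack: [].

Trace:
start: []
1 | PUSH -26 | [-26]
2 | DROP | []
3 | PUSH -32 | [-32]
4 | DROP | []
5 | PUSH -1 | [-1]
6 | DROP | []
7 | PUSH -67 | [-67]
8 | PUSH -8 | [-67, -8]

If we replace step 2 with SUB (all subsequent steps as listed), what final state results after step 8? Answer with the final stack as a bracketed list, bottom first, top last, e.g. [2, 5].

(re-executing from step 2 with the substitution; state before step 2: [-26])
2 | SUB | [-26]
3 | PUSH -32 | [-26, -32]
4 | DROP | [-26]
5 | PUSH -1 | [-26, -1]
6 | DROP | [-26]
7 | PUSH -67 | [-26, -67]
8 | PUSH -8 | [-26, -67, -8]

[-26, -67, -8]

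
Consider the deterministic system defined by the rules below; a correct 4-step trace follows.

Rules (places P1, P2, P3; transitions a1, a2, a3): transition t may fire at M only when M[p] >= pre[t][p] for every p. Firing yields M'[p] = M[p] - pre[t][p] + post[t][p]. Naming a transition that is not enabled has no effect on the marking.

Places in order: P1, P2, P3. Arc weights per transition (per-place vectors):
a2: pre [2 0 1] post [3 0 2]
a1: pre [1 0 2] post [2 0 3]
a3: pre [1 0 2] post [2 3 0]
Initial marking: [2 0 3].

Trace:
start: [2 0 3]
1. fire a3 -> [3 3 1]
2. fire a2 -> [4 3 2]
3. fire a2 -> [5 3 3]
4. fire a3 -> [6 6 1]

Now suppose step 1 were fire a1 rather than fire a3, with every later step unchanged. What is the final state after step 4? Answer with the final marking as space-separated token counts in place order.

6 3 4

(re-executing from step 1 with the substitution; state before step 1: [2 0 3])
1. fire a1 -> [3 0 4]
2. fire a2 -> [4 0 5]
3. fire a2 -> [5 0 6]
4. fire a3 -> [6 3 4]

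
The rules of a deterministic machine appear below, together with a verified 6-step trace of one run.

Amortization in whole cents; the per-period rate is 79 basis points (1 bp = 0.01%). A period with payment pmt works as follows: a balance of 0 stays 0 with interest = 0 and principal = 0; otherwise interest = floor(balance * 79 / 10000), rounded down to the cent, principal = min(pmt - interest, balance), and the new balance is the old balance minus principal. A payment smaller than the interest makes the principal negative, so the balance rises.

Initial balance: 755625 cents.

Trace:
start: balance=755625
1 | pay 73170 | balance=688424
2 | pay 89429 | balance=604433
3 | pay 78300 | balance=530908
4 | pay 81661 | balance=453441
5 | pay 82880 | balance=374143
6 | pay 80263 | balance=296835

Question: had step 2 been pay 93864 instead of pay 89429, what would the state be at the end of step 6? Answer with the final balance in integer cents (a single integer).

292256

(re-executing from step 2 with the substitution; state before step 2: balance=688424)
2 | pay 93864 | balance=599998
3 | pay 78300 | balance=526437
4 | pay 81661 | balance=448934
5 | pay 82880 | balance=369600
6 | pay 80263 | balance=292256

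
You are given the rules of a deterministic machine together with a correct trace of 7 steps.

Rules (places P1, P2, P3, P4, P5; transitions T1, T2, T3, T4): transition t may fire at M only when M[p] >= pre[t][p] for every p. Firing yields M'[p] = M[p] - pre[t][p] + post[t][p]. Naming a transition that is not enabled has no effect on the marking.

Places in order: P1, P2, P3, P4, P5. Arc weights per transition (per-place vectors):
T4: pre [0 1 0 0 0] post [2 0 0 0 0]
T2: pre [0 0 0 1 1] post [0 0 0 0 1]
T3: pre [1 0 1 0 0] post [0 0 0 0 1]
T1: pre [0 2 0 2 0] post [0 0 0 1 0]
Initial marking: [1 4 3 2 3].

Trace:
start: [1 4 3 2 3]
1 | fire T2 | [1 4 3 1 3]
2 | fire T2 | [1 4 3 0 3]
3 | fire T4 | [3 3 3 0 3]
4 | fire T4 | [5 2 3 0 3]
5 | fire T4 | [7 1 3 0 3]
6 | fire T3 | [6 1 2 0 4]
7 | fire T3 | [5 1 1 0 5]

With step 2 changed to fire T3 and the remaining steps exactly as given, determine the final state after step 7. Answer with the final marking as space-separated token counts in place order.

(re-executing from step 2 with the substitution; state before step 2: [1 4 3 1 3])
2 | fire T3 | [0 4 2 1 4]
3 | fire T4 | [2 3 2 1 4]
4 | fire T4 | [4 2 2 1 4]
5 | fire T4 | [6 1 2 1 4]
6 | fire T3 | [5 1 1 1 5]
7 | fire T3 | [4 1 0 1 6]

4 1 0 1 6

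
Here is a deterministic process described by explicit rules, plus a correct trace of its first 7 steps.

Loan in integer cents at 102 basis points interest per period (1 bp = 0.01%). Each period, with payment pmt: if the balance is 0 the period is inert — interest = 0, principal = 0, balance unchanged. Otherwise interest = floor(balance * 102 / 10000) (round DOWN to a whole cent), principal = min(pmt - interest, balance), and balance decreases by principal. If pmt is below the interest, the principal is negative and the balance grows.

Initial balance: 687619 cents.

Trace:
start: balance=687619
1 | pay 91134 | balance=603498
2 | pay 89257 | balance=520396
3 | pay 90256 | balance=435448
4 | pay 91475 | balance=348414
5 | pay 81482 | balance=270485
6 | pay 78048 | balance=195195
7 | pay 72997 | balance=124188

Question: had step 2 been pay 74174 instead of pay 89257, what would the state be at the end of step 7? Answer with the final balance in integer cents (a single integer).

140056

(re-executing from step 2 with the substitution; state before step 2: balance=603498)
2 | pay 74174 | balance=535479
3 | pay 90256 | balance=450684
4 | pay 91475 | balance=363805
5 | pay 81482 | balance=286033
6 | pay 78048 | balance=210902
7 | pay 72997 | balance=140056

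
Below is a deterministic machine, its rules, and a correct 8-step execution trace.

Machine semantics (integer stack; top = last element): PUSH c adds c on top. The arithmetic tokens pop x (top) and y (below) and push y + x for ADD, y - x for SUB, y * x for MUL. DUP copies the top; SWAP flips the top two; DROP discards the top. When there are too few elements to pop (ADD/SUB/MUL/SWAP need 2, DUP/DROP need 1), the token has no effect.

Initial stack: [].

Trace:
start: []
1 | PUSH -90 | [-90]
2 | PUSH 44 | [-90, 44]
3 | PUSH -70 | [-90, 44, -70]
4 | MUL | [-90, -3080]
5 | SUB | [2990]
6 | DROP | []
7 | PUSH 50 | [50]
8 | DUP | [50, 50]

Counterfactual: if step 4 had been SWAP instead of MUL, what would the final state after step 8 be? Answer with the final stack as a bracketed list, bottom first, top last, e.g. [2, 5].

(re-executing from step 4 with the substitution; state before step 4: [-90, 44, -70])
4 | SWAP | [-90, -70, 44]
5 | SUB | [-90, -114]
6 | DROP | [-90]
7 | PUSH 50 | [-90, 50]
8 | DUP | [-90, 50, 50]

[-90, 50, 50]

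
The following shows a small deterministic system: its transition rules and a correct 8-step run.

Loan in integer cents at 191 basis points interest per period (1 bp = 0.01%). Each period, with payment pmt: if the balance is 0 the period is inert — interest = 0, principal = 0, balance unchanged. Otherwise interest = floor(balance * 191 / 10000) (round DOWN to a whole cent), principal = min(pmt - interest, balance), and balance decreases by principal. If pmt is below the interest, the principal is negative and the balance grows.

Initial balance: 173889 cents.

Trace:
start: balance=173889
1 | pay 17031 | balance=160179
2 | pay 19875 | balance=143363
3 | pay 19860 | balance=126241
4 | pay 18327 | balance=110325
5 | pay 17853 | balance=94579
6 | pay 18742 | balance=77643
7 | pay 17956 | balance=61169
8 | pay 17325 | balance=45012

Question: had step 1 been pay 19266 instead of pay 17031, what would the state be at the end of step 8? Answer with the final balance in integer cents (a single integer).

42459

(re-executing from step 1 with the substitution; state before step 1: balance=173889)
1 | pay 19266 | balance=157944
2 | pay 19875 | balance=141085
3 | pay 19860 | balance=123919
4 | pay 18327 | balance=107958
5 | pay 17853 | balance=92166
6 | pay 18742 | balance=75184
7 | pay 17956 | balance=58664
8 | pay 17325 | balance=42459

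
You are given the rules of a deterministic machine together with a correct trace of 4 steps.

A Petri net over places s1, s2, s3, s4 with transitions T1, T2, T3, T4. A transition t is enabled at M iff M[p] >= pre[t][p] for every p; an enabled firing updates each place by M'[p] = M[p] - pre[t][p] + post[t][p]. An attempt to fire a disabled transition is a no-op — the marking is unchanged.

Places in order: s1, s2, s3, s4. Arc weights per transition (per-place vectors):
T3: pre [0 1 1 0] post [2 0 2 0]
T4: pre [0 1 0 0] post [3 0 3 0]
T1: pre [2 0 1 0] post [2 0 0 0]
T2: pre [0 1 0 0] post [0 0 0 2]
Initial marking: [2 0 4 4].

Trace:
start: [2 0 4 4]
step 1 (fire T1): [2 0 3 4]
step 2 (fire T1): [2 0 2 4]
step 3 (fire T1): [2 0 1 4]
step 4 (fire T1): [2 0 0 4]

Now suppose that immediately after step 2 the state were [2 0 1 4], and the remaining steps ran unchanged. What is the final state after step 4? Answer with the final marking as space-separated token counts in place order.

2 0 0 4

state after step 2 := [2 0 1 4]
step 3 (fire T1): [2 0 0 4]
step 4 (fire T1): [2 0 0 4]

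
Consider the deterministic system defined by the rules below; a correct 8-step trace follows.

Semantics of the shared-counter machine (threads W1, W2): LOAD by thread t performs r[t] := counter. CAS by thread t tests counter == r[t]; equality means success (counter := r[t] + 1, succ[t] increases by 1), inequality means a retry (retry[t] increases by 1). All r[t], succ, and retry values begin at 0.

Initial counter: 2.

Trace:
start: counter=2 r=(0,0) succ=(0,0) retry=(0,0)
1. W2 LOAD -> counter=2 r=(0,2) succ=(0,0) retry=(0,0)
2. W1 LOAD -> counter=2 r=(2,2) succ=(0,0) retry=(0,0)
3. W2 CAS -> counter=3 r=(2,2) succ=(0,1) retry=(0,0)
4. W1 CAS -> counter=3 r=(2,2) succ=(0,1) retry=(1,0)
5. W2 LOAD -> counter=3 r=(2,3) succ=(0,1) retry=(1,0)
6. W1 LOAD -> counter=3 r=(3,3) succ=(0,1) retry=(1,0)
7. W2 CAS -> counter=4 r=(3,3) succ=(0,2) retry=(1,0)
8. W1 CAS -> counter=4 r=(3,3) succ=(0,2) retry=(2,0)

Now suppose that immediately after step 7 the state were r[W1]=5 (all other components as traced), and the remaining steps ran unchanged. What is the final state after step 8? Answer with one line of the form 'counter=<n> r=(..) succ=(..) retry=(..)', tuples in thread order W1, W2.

counter=4 r=(5,3) succ=(0,2) retry=(2,0)

state after step 7 := counter=4 r=(5,3) succ=(0,2) retry=(1,0)
8. W1 CAS -> counter=4 r=(5,3) succ=(0,2) retry=(2,0)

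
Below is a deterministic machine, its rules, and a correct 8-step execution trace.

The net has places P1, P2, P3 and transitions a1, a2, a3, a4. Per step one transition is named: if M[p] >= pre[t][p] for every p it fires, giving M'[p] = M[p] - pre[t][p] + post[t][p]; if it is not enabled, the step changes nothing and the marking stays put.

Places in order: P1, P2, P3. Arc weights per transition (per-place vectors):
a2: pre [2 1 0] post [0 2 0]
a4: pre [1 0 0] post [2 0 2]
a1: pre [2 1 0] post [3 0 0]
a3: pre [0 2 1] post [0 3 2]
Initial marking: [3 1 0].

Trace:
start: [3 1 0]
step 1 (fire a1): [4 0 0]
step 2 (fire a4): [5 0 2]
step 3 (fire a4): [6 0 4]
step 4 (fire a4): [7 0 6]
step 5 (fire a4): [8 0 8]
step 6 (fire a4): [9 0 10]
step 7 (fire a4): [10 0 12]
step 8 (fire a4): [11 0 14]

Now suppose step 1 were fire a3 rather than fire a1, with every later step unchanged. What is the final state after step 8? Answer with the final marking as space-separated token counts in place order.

10 1 14

(re-executing from step 1 with the substitution; state before step 1: [3 1 0])
step 1 (fire a3): [3 1 0]
step 2 (fire a4): [4 1 2]
step 3 (fire a4): [5 1 4]
step 4 (fire a4): [6 1 6]
step 5 (fire a4): [7 1 8]
step 6 (fire a4): [8 1 10]
step 7 (fire a4): [9 1 12]
step 8 (fire a4): [10 1 14]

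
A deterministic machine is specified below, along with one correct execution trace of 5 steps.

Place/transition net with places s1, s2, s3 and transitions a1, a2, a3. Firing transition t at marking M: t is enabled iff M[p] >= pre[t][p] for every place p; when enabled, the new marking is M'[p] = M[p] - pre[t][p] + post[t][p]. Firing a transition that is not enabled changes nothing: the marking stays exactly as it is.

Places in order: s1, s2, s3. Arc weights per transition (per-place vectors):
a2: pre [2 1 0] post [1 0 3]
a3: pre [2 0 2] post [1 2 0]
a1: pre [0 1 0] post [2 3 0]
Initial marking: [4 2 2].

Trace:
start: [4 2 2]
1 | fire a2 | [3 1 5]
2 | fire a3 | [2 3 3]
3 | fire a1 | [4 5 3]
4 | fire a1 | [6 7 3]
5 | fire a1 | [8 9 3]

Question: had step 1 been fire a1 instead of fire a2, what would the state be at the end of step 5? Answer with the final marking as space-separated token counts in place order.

(re-executing from step 1 with the substitution; state before step 1: [4 2 2])
1 | fire a1 | [6 4 2]
2 | fire a3 | [5 6 0]
3 | fire a1 | [7 8 0]
4 | fire a1 | [9 10 0]
5 | fire a1 | [11 12 0]

11 12 0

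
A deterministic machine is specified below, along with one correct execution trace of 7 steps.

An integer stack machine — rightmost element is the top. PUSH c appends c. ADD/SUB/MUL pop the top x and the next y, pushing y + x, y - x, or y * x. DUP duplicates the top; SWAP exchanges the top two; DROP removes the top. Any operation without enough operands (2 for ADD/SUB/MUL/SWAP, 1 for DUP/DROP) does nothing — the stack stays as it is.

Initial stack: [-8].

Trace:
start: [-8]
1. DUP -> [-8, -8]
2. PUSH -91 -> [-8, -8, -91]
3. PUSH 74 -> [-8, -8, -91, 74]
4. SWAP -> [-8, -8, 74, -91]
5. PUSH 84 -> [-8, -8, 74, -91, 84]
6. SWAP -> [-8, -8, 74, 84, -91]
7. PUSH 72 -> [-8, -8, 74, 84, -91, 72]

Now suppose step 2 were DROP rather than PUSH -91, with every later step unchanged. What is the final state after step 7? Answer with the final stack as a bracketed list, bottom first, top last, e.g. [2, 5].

[74, 84, -8, 72]

(re-executing from step 2 with the substitution; state before step 2: [-8, -8])
2. DROP -> [-8]
3. PUSH 74 -> [-8, 74]
4. SWAP -> [74, -8]
5. PUSH 84 -> [74, -8, 84]
6. SWAP -> [74, 84, -8]
7. PUSH 72 -> [74, 84, -8, 72]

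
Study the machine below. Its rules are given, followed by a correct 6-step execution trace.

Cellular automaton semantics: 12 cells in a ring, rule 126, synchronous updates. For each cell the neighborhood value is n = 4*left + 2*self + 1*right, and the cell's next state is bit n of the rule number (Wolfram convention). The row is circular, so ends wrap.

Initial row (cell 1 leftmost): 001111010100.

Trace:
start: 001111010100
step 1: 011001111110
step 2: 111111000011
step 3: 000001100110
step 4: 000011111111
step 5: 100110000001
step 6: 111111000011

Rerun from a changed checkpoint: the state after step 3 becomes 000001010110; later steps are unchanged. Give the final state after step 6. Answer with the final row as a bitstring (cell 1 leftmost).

state after step 3 := 000001010110
step 4: 000011111111
step 5: 100110000001
step 6: 111111000011

111111000011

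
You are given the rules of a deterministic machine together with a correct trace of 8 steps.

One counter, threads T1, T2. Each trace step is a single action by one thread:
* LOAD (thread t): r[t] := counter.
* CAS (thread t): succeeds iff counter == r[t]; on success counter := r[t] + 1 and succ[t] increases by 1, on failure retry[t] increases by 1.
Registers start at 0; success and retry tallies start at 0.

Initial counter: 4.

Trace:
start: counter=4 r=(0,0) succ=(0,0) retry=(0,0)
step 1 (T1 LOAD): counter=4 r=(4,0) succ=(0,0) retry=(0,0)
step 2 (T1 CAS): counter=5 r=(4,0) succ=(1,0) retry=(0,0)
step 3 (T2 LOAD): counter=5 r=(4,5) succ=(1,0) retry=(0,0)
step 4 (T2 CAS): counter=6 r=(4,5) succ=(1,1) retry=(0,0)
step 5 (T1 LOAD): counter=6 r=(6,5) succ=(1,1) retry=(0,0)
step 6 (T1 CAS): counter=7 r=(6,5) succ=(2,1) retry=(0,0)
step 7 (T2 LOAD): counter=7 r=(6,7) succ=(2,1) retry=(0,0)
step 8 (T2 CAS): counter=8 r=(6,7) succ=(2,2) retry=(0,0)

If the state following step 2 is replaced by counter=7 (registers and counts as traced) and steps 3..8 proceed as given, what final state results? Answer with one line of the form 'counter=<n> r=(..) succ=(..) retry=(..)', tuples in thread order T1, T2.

state after step 2 := counter=7 r=(4,0) succ=(1,0) retry=(0,0)
step 3 (T2 LOAD): counter=7 r=(4,7) succ=(1,0) retry=(0,0)
step 4 (T2 CAS): counter=8 r=(4,7) succ=(1,1) retry=(0,0)
step 5 (T1 LOAD): counter=8 r=(8,7) succ=(1,1) retry=(0,0)
step 6 (T1 CAS): counter=9 r=(8,7) succ=(2,1) retry=(0,0)
step 7 (T2 LOAD): counter=9 r=(8,9) succ=(2,1) retry=(0,0)
step 8 (T2 CAS): counter=10 r=(8,9) succ=(2,2) retry=(0,0)

counter=10 r=(8,9) succ=(2,2) retry=(0,0)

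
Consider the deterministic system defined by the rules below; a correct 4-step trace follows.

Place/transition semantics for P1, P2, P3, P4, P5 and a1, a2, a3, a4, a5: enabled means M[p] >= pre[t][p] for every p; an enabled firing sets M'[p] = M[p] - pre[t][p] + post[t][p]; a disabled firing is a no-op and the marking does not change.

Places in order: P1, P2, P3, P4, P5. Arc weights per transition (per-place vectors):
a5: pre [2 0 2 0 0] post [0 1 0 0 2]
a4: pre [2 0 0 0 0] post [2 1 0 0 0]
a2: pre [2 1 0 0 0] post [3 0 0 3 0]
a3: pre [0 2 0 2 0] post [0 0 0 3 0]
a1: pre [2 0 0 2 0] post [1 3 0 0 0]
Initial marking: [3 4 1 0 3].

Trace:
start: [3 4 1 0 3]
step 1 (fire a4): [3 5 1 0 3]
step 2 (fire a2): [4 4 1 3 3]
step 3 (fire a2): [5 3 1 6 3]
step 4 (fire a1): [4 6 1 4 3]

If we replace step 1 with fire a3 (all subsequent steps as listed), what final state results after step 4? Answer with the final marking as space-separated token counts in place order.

4 5 1 4 3

(re-executing from step 1 with the substitution; state before step 1: [3 4 1 0 3])
step 1 (fire a3): [3 4 1 0 3]
step 2 (fire a2): [4 3 1 3 3]
step 3 (fire a2): [5 2 1 6 3]
step 4 (fire a1): [4 5 1 4 3]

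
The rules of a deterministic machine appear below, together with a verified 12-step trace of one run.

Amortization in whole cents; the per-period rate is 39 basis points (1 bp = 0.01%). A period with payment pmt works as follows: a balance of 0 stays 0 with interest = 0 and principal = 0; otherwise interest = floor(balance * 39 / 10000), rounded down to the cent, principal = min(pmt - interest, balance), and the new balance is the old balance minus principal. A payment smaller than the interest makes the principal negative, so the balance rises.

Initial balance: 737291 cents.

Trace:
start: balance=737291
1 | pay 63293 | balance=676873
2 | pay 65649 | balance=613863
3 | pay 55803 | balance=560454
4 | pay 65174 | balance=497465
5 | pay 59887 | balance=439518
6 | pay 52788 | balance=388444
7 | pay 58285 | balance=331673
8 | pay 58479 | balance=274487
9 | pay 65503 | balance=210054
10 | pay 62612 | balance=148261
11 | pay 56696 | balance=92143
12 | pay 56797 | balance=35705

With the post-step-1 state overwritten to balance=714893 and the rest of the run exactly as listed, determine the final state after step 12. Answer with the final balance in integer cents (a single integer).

state after step 1 := balance=714893
2 | pay 65649 | balance=652032
3 | pay 55803 | balance=598771
4 | pay 65174 | balance=535932
5 | pay 59887 | balance=478135
6 | pay 52788 | balance=427211
7 | pay 58285 | balance=370592
8 | pay 58479 | balance=313558
9 | pay 65503 | balance=249277
10 | pay 62612 | balance=187637
11 | pay 56696 | balance=131672
12 | pay 56797 | balance=75388

75388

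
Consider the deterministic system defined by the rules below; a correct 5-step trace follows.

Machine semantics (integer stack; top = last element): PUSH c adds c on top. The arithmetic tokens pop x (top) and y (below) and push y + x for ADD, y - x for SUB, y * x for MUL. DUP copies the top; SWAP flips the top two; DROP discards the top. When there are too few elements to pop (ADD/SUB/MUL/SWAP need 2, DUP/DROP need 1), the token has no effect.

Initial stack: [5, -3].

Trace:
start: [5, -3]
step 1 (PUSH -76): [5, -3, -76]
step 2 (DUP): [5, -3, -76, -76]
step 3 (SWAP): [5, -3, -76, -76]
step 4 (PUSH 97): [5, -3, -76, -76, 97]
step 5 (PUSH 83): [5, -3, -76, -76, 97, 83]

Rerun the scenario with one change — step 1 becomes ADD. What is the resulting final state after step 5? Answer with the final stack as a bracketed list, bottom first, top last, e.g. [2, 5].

[2, 2, 97, 83]

(re-executing from step 1 with the substitution; state before step 1: [5, -3])
step 1 (ADD): [2]
step 2 (DUP): [2, 2]
step 3 (SWAP): [2, 2]
step 4 (PUSH 97): [2, 2, 97]
step 5 (PUSH 83): [2, 2, 97, 83]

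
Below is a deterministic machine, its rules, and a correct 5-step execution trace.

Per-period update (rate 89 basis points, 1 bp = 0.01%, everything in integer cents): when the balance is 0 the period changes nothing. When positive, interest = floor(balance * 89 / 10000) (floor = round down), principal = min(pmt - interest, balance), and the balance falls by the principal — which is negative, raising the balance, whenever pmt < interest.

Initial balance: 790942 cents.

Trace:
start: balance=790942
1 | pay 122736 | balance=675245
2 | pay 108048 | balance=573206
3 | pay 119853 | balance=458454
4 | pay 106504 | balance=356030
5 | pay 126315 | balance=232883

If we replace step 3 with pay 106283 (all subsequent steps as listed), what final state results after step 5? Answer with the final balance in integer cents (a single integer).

(re-executing from step 3 with the substitution; state before step 3: balance=573206)
3 | pay 106283 | balance=472024
4 | pay 106504 | balance=369721
5 | pay 126315 | balance=246696

246696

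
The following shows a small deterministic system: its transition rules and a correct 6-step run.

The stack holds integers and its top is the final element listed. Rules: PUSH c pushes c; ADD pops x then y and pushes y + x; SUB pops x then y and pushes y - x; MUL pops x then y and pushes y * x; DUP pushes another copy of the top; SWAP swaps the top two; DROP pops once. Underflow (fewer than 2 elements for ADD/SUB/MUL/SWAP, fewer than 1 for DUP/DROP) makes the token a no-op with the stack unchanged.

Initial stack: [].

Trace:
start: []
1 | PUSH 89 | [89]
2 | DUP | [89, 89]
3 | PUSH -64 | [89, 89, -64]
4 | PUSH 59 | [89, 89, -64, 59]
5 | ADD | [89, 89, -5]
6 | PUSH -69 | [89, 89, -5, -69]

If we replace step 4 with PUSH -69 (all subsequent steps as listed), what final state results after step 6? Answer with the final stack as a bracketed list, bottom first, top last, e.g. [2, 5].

(re-executing from step 4 with the substitution; state before step 4: [89, 89, -64])
4 | PUSH -69 | [89, 89, -64, -69]
5 | ADD | [89, 89, -133]
6 | PUSH -69 | [89, 89, -133, -69]

[89, 89, -133, -69]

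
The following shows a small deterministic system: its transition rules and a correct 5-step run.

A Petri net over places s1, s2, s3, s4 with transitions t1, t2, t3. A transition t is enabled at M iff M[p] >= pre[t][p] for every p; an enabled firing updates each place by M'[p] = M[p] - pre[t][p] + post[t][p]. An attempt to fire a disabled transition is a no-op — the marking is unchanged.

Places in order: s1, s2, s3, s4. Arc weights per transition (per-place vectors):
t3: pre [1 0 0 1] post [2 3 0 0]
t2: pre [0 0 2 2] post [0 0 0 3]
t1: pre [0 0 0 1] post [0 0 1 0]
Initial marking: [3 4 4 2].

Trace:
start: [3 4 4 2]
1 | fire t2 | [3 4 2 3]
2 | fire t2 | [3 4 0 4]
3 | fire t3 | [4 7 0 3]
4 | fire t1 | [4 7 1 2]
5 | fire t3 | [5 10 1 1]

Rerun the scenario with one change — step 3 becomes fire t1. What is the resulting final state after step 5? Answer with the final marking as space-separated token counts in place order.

(re-executing from step 3 with the substitution; state before step 3: [3 4 0 4])
3 | fire t1 | [3 4 1 3]
4 | fire t1 | [3 4 2 2]
5 | fire t3 | [4 7 2 1]

4 7 2 1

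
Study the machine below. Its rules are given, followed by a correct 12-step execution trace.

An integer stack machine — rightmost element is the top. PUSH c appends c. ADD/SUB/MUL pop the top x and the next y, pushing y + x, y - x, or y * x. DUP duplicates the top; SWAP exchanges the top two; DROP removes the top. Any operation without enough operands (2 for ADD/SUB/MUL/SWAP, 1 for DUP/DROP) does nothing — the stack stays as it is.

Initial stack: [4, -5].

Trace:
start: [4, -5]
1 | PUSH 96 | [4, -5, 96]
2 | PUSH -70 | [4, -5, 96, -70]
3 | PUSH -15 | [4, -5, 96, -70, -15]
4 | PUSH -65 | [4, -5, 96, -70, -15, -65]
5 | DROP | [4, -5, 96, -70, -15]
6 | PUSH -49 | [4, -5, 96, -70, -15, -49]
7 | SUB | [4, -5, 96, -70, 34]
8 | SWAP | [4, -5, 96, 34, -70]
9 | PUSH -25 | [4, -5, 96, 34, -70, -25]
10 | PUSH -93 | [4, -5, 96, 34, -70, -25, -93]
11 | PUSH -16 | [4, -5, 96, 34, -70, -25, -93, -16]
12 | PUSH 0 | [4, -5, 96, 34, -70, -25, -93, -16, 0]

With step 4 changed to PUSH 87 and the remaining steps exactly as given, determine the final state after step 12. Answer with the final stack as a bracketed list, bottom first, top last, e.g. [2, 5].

[4, -5, 96, 34, -70, -25, -93, -16, 0]

(re-executing from step 4 with the substitution; state before step 4: [4, -5, 96, -70, -15])
4 | PUSH 87 | [4, -5, 96, -70, -15, 87]
5 | DROP | [4, -5, 96, -70, -15]
6 | PUSH -49 | [4, -5, 96, -70, -15, -49]
7 | SUB | [4, -5, 96, -70, 34]
8 | SWAP | [4, -5, 96, 34, -70]
9 | PUSH -25 | [4, -5, 96, 34, -70, -25]
10 | PUSH -93 | [4, -5, 96, 34, -70, -25, -93]
11 | PUSH -16 | [4, -5, 96, 34, -70, -25, -93, -16]
12 | PUSH 0 | [4, -5, 96, 34, -70, -25, -93, -16, 0]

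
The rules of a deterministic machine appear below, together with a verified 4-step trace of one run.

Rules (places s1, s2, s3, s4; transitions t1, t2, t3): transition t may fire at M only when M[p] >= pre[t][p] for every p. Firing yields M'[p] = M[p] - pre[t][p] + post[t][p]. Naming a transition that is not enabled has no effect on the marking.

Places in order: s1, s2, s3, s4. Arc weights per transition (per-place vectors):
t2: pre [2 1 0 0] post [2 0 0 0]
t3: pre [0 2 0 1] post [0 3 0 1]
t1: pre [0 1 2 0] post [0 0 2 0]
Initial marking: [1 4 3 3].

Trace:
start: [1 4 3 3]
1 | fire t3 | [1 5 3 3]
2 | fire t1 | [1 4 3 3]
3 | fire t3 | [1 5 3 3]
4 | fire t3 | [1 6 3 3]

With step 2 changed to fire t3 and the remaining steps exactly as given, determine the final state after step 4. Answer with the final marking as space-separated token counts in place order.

(re-executing from step 2 with the substitution; state before step 2: [1 5 3 3])
2 | fire t3 | [1 6 3 3]
3 | fire t3 | [1 7 3 3]
4 | fire t3 | [1 8 3 3]

1 8 3 3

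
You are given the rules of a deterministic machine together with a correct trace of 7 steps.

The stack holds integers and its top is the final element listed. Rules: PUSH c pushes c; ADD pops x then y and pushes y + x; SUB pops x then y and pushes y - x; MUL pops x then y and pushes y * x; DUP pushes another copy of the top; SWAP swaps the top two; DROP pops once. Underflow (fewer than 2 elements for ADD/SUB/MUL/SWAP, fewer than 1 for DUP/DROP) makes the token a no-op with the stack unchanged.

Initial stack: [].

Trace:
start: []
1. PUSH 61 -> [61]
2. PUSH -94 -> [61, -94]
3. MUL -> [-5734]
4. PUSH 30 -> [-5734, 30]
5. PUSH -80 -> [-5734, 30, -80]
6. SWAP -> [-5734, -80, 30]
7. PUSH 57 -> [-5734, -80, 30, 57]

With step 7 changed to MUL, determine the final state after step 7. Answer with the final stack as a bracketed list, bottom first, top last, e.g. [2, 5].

[-5734, -2400]

(re-executing from step 7 with the substitution; state before step 7: [-5734, -80, 30])
7. MUL -> [-5734, -2400]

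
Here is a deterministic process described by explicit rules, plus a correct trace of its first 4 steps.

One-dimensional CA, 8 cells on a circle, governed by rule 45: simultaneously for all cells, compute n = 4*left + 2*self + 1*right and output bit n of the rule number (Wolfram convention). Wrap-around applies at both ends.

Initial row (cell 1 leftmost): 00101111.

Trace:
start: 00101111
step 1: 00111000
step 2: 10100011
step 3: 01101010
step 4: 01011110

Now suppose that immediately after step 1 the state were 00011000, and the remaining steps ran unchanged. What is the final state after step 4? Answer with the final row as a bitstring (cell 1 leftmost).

state after step 1 := 00011000
step 2: 11010011
step 3: 00110010
step 4: 10100010

10100010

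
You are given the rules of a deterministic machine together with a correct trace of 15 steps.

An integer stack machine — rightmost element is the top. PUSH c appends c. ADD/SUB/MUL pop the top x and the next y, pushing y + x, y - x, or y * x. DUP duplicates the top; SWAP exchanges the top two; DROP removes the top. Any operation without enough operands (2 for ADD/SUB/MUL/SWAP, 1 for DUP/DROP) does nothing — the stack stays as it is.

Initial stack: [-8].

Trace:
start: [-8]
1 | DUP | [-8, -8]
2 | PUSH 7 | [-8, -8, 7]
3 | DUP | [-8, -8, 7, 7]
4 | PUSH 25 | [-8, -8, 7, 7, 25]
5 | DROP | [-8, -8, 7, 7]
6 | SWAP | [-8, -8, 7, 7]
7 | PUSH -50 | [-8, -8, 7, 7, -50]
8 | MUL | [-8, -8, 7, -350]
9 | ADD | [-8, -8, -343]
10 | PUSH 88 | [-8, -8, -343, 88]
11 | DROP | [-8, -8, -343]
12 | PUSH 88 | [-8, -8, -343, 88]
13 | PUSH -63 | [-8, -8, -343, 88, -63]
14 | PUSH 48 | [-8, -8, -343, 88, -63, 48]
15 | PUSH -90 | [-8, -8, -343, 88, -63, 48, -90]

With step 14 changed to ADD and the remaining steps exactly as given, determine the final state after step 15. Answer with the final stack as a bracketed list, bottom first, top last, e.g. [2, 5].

(re-executing from step 14 with the substitution; state before step 14: [-8, -8, -343, 88, -63])
14 | ADD | [-8, -8, -343, 25]
15 | PUSH -90 | [-8, -8, -343, 25, -90]

[-8, -8, -343, 25, -90]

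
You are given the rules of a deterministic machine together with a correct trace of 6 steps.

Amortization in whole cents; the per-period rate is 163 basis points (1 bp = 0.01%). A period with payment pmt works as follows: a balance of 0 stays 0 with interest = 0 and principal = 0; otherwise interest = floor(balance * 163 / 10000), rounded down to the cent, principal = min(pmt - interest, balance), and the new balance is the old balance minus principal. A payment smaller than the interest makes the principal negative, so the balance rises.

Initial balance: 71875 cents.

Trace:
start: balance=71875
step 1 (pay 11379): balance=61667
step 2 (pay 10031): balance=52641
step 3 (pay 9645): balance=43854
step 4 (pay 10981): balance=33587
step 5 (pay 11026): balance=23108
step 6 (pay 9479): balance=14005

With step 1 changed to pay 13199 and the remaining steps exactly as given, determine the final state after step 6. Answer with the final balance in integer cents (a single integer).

12032

(re-executing from step 1 with the substitution; state before step 1: balance=71875)
step 1 (pay 13199): balance=59847
step 2 (pay 10031): balance=50791
step 3 (pay 9645): balance=41973
step 4 (pay 10981): balance=31676
step 5 (pay 11026): balance=21166
step 6 (pay 9479): balance=12032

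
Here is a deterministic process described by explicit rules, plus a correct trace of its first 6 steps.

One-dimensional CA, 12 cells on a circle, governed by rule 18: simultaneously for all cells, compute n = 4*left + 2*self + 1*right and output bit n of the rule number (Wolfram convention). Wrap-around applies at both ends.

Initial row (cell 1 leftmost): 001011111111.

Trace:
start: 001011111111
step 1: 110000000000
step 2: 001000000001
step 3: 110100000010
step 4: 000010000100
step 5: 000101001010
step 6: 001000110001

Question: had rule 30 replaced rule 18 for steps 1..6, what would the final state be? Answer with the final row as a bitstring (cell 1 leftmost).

000100011101

(re-executing steps 1..6 under rule 30; state before step 1: 001011111111)
step 1: 111010000000
step 2: 100011000001
step 3: 010110100011
step 4: 010100110110
step 5: 110111100101
step 6: 000100011101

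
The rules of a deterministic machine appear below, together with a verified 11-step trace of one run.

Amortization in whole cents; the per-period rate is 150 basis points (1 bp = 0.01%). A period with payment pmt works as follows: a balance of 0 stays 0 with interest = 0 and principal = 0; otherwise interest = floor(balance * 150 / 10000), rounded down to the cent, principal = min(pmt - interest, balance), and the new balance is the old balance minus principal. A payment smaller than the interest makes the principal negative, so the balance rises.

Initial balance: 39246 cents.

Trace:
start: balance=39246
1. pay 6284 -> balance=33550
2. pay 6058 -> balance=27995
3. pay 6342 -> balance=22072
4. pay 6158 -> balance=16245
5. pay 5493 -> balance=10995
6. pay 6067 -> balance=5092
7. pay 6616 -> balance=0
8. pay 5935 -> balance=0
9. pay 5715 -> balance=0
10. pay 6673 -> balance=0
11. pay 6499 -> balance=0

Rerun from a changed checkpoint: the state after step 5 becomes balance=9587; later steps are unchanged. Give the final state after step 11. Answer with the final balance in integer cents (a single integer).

state after step 5 := balance=9587
6. pay 6067 -> balance=3663
7. pay 6616 -> balance=0
8. pay 5935 -> balance=0
9. pay 5715 -> balance=0
10. pay 6673 -> balance=0
11. pay 6499 -> balance=0

0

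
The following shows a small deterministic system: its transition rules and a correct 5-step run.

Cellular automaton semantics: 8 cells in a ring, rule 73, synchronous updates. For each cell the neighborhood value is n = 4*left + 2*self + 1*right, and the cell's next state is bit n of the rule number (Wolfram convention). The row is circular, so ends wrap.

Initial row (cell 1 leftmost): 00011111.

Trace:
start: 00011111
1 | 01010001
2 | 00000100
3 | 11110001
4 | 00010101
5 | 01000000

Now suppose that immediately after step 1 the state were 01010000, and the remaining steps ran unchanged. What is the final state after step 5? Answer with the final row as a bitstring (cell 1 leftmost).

state after step 1 := 01010000
2 | 00000111
3 | 01110101
4 | 01010000
5 | 00000111

00000111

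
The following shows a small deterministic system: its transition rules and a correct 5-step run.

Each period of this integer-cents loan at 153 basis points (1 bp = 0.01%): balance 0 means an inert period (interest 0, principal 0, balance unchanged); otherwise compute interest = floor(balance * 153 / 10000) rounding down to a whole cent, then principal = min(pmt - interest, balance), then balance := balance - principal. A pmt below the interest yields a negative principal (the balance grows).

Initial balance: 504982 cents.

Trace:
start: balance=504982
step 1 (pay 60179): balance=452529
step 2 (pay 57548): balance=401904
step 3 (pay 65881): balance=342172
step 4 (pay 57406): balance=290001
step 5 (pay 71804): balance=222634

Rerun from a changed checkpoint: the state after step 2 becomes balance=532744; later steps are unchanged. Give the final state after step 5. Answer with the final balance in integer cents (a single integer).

state after step 2 := balance=532744
step 3 (pay 65881): balance=475013
step 4 (pay 57406): balance=424874
step 5 (pay 71804): balance=359570

359570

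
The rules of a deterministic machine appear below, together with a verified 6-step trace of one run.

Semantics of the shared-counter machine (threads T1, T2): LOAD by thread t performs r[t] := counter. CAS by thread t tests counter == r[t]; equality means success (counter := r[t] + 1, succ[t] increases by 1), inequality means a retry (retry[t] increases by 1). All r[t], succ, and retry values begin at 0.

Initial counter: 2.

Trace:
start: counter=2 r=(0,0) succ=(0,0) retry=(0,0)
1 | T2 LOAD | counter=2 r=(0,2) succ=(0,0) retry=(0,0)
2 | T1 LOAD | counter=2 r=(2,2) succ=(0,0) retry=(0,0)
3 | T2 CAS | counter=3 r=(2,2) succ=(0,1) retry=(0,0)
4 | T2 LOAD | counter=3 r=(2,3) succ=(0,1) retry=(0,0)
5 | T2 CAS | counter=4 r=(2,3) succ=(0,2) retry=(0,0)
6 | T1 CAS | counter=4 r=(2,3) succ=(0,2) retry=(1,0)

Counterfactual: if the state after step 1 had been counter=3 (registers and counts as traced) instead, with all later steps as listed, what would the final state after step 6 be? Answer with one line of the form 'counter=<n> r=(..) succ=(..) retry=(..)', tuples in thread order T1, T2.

state after step 1 := counter=3 r=(0,2) succ=(0,0) retry=(0,0)
2 | T1 LOAD | counter=3 r=(3,2) succ=(0,0) retry=(0,0)
3 | T2 CAS | counter=3 r=(3,2) succ=(0,0) retry=(0,1)
4 | T2 LOAD | counter=3 r=(3,3) succ=(0,0) retry=(0,1)
5 | T2 CAS | counter=4 r=(3,3) succ=(0,1) retry=(0,1)
6 | T1 CAS | counter=4 r=(3,3) succ=(0,1) retry=(1,1)

counter=4 r=(3,3) succ=(0,1) retry=(1,1)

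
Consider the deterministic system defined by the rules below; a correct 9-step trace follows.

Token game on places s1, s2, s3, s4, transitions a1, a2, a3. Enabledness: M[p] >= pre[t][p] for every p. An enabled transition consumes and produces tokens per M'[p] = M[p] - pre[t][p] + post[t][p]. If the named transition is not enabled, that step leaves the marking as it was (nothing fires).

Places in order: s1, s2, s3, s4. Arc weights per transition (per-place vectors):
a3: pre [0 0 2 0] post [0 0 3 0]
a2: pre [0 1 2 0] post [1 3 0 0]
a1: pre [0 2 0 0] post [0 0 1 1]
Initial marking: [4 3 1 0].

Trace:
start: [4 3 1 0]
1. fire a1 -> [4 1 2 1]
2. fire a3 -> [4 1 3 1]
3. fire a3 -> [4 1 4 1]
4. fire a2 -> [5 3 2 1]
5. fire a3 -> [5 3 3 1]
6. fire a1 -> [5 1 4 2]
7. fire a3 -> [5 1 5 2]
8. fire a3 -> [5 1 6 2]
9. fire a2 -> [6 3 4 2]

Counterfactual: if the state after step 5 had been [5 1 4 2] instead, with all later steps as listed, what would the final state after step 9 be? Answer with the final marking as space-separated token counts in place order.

state after step 5 := [5 1 4 2]
6. fire a1 -> [5 1 4 2]
7. fire a3 -> [5 1 5 2]
8. fire a3 -> [5 1 6 2]
9. fire a2 -> [6 3 4 2]

6 3 4 2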